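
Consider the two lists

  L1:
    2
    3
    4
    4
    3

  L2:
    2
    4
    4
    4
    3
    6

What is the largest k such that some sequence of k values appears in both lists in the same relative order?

4

One common subsequence of length 4: 2 at L1[1]=L2[1]; then 4 at L1[3]=L2[3]; then 4 at L1[4]=L2[4]; then 3 at L1[5]=L2[5]. Since dp[5][6] = 4, nothing longer is possible.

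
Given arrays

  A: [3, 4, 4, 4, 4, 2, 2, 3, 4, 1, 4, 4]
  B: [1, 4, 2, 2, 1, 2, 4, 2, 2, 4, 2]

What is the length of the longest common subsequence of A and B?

Let dp[i][j] be the LCS length of the first i values of A and the first j values of B. dp[i][j] = dp[i-1][j-1]+1 when the i-th and j-th values match, else max(dp[i-1][j], dp[i][j-1]).
    ·  1  4  2  2  1  2  4  2  2  4  2
 ·  0  0  0  0  0  0  0  0  0  0  0  0
 3  0  0  0  0  0  0  0  0  0  0  0  0
 4  0  0  1  1  1  1  1  1  1  1  1  1
 4  0  0  1  1  1  1  1  2  2  2  2  2
 4  0  0  1  1  1  1  1  2  2  2  3  3
 4  0  0  1  1  1  1  1  2  2  2  3  3
 2  0  0  1  2  2  2  2  2  3  3  3  4
 2  0  0  1  2  3  3  3  3  3  4  4  4
 3  0  0  1  2  3  3  3  3  3  4  4  4
 4  0  0  1  2  3  3  3  4  4  4  5  5
 1  0  1  1  2  3  4  4  4  4  4  5  5
 4  0  1  2  2  3  4  4  5  5  5  5  5
 4  0  1  2  2  3  4  4  5  5  5  6  6
dp[12][11] = 6. One LCS (by backtracking along matches): 4, 2, 2, 1, 4, 4.

6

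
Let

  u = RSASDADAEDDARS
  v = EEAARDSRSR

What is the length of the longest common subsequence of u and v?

Pick A [3,3]; then A [6,4]; then D [7,6]; then R [13,8]; then S [14,9]; all 5 characters appear in both, in order. dp[14][10] = 5 confirms this is the maximum.

5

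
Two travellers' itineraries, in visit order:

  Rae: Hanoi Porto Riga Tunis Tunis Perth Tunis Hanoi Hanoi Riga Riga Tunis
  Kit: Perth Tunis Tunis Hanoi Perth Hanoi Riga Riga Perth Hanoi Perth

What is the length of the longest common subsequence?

Taking Tunis at Rae[4]=Kit[2], then Tunis at Rae[5]=Kit[3], then Perth at Rae[6]=Kit[5], then Hanoi at Rae[9]=Kit[6], then Riga at Rae[10]=Kit[7], then Riga at Rae[11]=Kit[8] gives a common subsequence of length 6. The LCS DP gives dp[12][11] = 6, so this is optimal.

6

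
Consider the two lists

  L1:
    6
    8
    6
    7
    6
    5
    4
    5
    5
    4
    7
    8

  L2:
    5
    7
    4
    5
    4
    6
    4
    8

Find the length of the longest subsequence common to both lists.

One common subsequence of length 5: 7 [4,2] → 5 [6,4] → 4 [7,5] → 4 [10,7] → 8 [12,8]. Since dp[12][8] = 5, nothing longer is possible.

5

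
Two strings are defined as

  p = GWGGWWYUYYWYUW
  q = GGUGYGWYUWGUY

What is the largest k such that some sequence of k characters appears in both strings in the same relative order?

Pick G (p #1, q #2); then G (p #3, q #4); then G (p #4, q #6); then W (p #6, q #7); then Y (p #7, q #8); then U (p #8, q #9); then W (p #11, q #10); then Y (p #12, q #13); all 8 characters appear in both, in order. dp[14][13] = 8 confirms this is the maximum.

8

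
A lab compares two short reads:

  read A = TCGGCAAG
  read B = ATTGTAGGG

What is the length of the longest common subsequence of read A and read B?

Pick T [1,5] → G [3,7] → G [4,8] → G [8,9]; all 4 bases appear in both, in order. Since dp[8][9] = 4, nothing longer is possible.

4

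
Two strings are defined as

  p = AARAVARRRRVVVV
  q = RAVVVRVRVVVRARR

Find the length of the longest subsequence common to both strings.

8

One common subsequence of length 8: R at p[3]=q[1] → A at p[4]=q[2] → V at p[5]=q[5] → R at p[7]=q[6] → R at p[10]=q[8] → V at p[11]=q[9] → V at p[12]=q[10] → V at p[13]=q[11], and the DP table's final entry dp[14][15] is also 8, so no common subsequence is longer.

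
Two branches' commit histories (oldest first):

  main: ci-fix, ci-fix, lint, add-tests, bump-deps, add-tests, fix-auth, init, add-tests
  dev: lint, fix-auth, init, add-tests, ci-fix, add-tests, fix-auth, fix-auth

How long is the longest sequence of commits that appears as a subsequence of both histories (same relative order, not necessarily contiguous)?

One common subsequence of length 4: lint [3,1] → add-tests [4,4] → add-tests [6,6] → fix-auth [7,8], and the DP table's final entry dp[9][8] is also 4, so no common subsequence is longer.

4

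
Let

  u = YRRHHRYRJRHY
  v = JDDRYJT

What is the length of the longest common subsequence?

3

Let dp[i][j] be the LCS length of the first i characters of u and the first j characters of v. dp[i][j] = dp[i-1][j-1]+1 when the i-th and j-th characters match, else max(dp[i-1][j], dp[i][j-1]).
    ·  J  D  D  R  Y  J  T
 ·  0  0  0  0  0  0  0  0
 Y  0  0  0  0  0  1  1  1
 R  0  0  0  0  1  1  1  1
 R  0  0  0  0  1  1  1  1
 H  0  0  0  0  1  1  1  1
 H  0  0  0  0  1  1  1  1
 R  0  0  0  0  1  1  1  1
 Y  0  0  0  0  1  2  2  2
 R  0  0  0  0  1  2  2  2
 J  0  1  1  1  1  2  3  3
 R  0  1  1  1  2  2  3  3
 H  0  1  1  1  2  2  3  3
 Y  0  1  1  1  2  3  3  3
dp[12][7] = 3. One LCS (by backtracking along matches): RYJ.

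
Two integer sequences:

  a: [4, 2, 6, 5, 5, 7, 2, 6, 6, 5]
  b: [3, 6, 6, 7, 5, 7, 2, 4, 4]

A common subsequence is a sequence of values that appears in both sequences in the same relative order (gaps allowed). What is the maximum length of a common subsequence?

4

Pick 6 at a[3]=b[3], then 5 at a[5]=b[5], then 7 at a[6]=b[6], then 2 at a[7]=b[7]; all 4 values appear in both, in order. Since dp[10][9] = 4, nothing longer is possible.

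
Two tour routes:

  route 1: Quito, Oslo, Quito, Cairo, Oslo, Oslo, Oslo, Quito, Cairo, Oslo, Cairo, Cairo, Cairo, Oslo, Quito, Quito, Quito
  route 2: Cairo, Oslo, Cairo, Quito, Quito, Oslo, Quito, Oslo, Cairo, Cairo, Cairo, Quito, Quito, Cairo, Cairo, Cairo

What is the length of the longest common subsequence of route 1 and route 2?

Taking Quito (route 1 #1, route 2 #4) → Quito (route 1 #3, route 2 #5) → Oslo (route 1 #7, route 2 #6) → Quito (route 1 #8, route 2 #7) → Oslo (route 1 #10, route 2 #8) → Cairo (route 1 #11, route 2 #9) → Cairo (route 1 #12, route 2 #10) → Cairo (route 1 #13, route 2 #11) → Quito (route 1 #15, route 2 #12) → Quito (route 1 #16, route 2 #13) gives a common subsequence of length 10. Since dp[17][16] = 10, nothing longer is possible.

10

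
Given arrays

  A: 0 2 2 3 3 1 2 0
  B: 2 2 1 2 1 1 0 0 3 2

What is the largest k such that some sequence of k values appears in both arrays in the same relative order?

Let dp[i][j] be the LCS length of the first i values of A and the first j values of B. dp[i][j] = dp[i-1][j-1]+1 when the i-th and j-th values match, else max(dp[i-1][j], dp[i][j-1]).
    ·  2  2  1  2  1  1  0  0  3  2
 ·  0  0  0  0  0  0  0  0  0  0  0
 0  0  0  0  0  0  0  0  1  1  1  1
 2  0  1  1  1  1  1  1  1  1  1  2
 2  0  1  2  2  2  2  2  2  2  2  2
 3  0  1  2  2  2  2  2  2  2  3  3
 3  0  1  2  2  2  2  2  2  2  3  3
 1  0  1  2  3  3  3  3  3  3  3  3
 2  0  1  2  3  4  4  4  4  4  4  4
 0  0  1  2  3  4  4  4  5  5  5  5
dp[8][10] = 5. One LCS (by backtracking along matches): 2, 2, 1, 2, 0.

5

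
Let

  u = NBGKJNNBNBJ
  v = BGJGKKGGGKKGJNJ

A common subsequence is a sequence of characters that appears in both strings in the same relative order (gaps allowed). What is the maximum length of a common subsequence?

Taking B at u[2]=v[1], G at u[3]=v[9], K at u[4]=v[11], J at u[5]=v[13], N at u[9]=v[14], J at u[11]=v[15] gives a common subsequence of length 6, and the DP table's final entry dp[11][15] is also 6, so no common subsequence is longer.

6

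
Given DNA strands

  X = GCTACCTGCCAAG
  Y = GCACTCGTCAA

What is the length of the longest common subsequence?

9

Let dp[i][j] be the LCS length of the first i bases of X and the first j bases of Y. dp[i][j] = dp[i-1][j-1]+1 when the i-th and j-th bases match, else max(dp[i-1][j], dp[i][j-1]).
    ·  G  C  A  C  T  C  G  T  C  A  A
 ·  0  0  0  0  0  0  0  0  0  0  0  0
 G  0  1  1  1  1  1  1  1  1  1  1  1
 C  0  1  2  2  2  2  2  2  2  2  2  2
 T  0  1  2  2  2  3  3  3  3  3  3  3
 A  0  1  2  3  3  3  3  3  3  3  4  4
 C  0  1  2  3  4  4  4  4  4  4  4  4
 C  0  1  2  3  4  4  5  5  5  5  5  5
 T  0  1  2  3  4  5  5  5  6  6  6  6
 G  0  1  2  3  4  5  5  6  6  6  6  6
 C  0  1  2  3  4  5  6  6  6  7  7  7
 C  0  1  2  3  4  5  6  6  6  7  7  7
 A  0  1  2  3  4  5  6  6  6  7  8  8
 A  0  1  2  3  4  5  6  6  6  7  8  9
 G  0  1  2  3  4  5  6  7  7  7  8  9
dp[13][11] = 9. One LCS (by backtracking along matches): GCACCTCAA.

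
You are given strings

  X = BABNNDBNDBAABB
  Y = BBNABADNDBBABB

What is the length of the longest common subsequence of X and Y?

One common subsequence of length 10: B at X[1]=Y[2]; then A at X[2]=Y[4]; then B at X[3]=Y[5]; then N at X[5]=Y[8]; then D at X[6]=Y[9]; then B at X[7]=Y[10]; then B at X[10]=Y[11]; then A at X[12]=Y[12]; then B at X[13]=Y[13]; then B at X[14]=Y[14], and the DP table's final entry dp[14][14] is also 10, so no common subsequence is longer.

10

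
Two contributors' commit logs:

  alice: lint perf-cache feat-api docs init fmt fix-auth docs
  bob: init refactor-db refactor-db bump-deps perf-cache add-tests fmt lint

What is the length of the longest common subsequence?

2

Pick perf-cache (alice #2, bob #5), then fmt (alice #6, bob #7); all 2 commits appear in both, in order. The LCS DP gives dp[8][8] = 2, so this is optimal.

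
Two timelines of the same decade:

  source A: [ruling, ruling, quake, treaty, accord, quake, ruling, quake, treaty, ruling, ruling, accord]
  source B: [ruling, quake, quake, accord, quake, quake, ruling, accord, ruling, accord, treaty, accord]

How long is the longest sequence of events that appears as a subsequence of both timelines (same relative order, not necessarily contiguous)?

8

Taking ruling (source A #1, source B #1) → quake (source A #3, source B #3) → accord (source A #5, source B #4) → quake (source A #6, source B #5) → quake (source A #8, source B #6) → ruling (source A #10, source B #7) → ruling (source A #11, source B #9) → accord (source A #12, source B #12) gives a common subsequence of length 8. dp[12][12] = 8 confirms this is the maximum.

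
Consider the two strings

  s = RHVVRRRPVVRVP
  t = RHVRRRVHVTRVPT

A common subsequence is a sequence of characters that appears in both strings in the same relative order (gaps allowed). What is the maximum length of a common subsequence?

11

Match R at s[1]=t[1], H at s[2]=t[2], V at s[4]=t[3], R at s[5]=t[4], R at s[6]=t[5], R at s[7]=t[6], V at s[9]=t[7], V at s[10]=t[9], R at s[11]=t[11], V at s[12]=t[12], P at s[13]=t[13] — 11 characters in the same relative order in both. Since dp[13][14] = 11, nothing longer is possible.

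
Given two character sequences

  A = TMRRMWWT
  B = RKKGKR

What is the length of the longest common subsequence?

2

Let dp[i][j] be the LCS length of the first i characters of A and the first j characters of B. dp[i][j] = dp[i-1][j-1]+1 when the i-th and j-th characters match, else max(dp[i-1][j], dp[i][j-1]).
    ·  R  K  K  G  K  R
 ·  0  0  0  0  0  0  0
 T  0  0  0  0  0  0  0
 M  0  0  0  0  0  0  0
 R  0  1  1  1  1  1  1
 R  0  1  1  1  1  1  2
 M  0  1  1  1  1  1  2
 W  0  1  1  1  1  1  2
 W  0  1  1  1  1  1  2
 T  0  1  1  1  1  1  2
dp[8][6] = 2. One LCS (by backtracking along matches): RR.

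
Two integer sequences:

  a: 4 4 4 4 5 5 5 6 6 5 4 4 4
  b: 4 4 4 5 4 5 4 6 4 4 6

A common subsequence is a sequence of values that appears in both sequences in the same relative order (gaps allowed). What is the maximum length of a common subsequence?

8

Let dp[i][j] be the LCS length of the first i values of a and the first j values of b. dp[i][j] = dp[i-1][j-1]+1 when the i-th and j-th values match, else max(dp[i-1][j], dp[i][j-1]).
    ·  4  4  4  5  4  5  4  6  4  4  6
 ·  0  0  0  0  0  0  0  0  0  0  0  0
 4  0  1  1  1  1  1  1  1  1  1  1  1
 4  0  1  2  2  2  2  2  2  2  2  2  2
 4  0  1  2  3  3  3  3  3  3  3  3  3
 4  0  1  2  3  3  4  4  4  4  4  4  4
 5  0  1  2  3  4  4  5  5  5  5  5  5
 5  0  1  2  3  4  4  5  5  5  5  5  5
 5  0  1  2  3  4  4  5  5  5  5  5  5
 6  0  1  2  3  4  4  5  5  6  6  6  6
 6  0  1  2  3  4  4  5  5  6  6  6  7
 5  0  1  2  3  4  4  5  5  6  6  6  7
 4  0  1  2  3  4  5  5  6  6  7  7  7
 4  0  1  2  3  4  5  5  6  6  7  8  8
 4  0  1  2  3  4  5  5  6  6  7  8  8
dp[13][11] = 8. One LCS (by backtracking along matches): 4, 4, 4, 4, 5, 6, 4, 4.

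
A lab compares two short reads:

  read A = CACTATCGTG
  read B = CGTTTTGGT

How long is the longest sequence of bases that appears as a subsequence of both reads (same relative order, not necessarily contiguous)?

Match C [1,1], T [4,5], T [6,6], G [8,8], T [9,9] — 5 bases in the same relative order in both. dp[10][9] = 5 confirms this is the maximum.

5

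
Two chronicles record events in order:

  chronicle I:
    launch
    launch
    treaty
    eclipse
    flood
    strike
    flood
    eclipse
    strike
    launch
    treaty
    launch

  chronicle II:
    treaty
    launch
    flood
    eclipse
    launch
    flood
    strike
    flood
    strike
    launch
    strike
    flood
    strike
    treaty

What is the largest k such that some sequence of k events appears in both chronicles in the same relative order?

8

Pick launch at chronicle I[1]=chronicle II[2], then launch at chronicle I[2]=chronicle II[5], then flood at chronicle I[5]=chronicle II[6], then strike at chronicle I[6]=chronicle II[7], then flood at chronicle I[7]=chronicle II[8], then strike at chronicle I[9]=chronicle II[9], then launch at chronicle I[10]=chronicle II[10], then treaty at chronicle I[11]=chronicle II[14]; all 8 events appear in both, in order, and the DP table's final entry dp[12][14] is also 8, so no common subsequence is longer.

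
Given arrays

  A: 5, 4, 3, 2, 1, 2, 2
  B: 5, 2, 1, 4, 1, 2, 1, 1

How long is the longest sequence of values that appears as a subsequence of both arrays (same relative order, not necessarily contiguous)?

Taking 5 (A #1, B #1) → 4 (A #2, B #4) → 2 (A #4, B #6) → 1 (A #5, B #8) gives a common subsequence of length 4. dp[7][8] = 4 confirms this is the maximum.

4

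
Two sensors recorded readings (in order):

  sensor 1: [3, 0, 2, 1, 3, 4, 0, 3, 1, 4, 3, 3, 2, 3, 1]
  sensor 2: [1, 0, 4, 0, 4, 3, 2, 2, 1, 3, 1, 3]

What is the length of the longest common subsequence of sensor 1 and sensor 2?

8

One common subsequence of length 8: 0 [2,2]; then 4 [6,3]; then 0 [7,4]; then 4 [10,5]; then 3 [11,6]; then 2 [13,8]; then 3 [14,10]; then 1 [15,11]. Since dp[15][12] = 8, nothing longer is possible.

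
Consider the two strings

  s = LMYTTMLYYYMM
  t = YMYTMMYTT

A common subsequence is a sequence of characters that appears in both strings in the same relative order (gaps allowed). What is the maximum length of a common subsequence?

Match M [2,2], then Y [3,3], then T [4,4], then M [6,6], then Y [8,7] — 5 characters in the same relative order in both. dp[12][9] = 5 confirms this is the maximum.

5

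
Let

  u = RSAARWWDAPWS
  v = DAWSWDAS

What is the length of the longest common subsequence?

Pick A (u #4, v #2), W (u #6, v #3), W (u #7, v #5), D (u #8, v #6), A (u #9, v #7), S (u #12, v #8); all 6 characters appear in both, in order, and the DP table's final entry dp[12][8] is also 6, so no common subsequence is longer.

6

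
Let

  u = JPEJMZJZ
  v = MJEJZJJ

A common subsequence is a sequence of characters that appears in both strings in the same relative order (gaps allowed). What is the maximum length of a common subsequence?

Pick J (u #1, v #2) → E (u #3, v #3) → J (u #4, v #4) → Z (u #6, v #5) → J (u #7, v #7); all 5 characters appear in both, in order. The LCS DP gives dp[8][7] = 5, so this is optimal.

5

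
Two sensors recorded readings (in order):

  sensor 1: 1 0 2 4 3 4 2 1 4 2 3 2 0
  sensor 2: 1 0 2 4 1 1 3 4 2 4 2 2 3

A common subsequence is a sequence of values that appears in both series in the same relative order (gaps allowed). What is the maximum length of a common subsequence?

10

Taking 1 [1,1], then 0 [2,2], then 2 [3,3], then 4 [4,4], then 3 [5,7], then 4 [6,8], then 2 [7,9], then 4 [9,10], then 2 [10,12], then 3 [11,13] gives a common subsequence of length 10. Since dp[13][13] = 10, nothing longer is possible.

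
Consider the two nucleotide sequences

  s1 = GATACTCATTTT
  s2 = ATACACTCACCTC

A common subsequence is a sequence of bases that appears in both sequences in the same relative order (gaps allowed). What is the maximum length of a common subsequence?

One common subsequence of length 8: A (s1 #2, s2 #1), T (s1 #3, s2 #2), A (s1 #4, s2 #5), C (s1 #5, s2 #6), T (s1 #6, s2 #7), C (s1 #7, s2 #8), A (s1 #8, s2 #9), T (s1 #9, s2 #12). The LCS DP gives dp[12][13] = 8, so this is optimal.

8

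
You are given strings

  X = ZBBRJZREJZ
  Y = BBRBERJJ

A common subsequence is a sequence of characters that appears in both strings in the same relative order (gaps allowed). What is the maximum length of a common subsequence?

One common subsequence of length 5: B (X #2, Y #2); then B (X #3, Y #4); then R (X #4, Y #6); then J (X #5, Y #7); then J (X #9, Y #8). The LCS DP gives dp[10][8] = 5, so this is optimal.

5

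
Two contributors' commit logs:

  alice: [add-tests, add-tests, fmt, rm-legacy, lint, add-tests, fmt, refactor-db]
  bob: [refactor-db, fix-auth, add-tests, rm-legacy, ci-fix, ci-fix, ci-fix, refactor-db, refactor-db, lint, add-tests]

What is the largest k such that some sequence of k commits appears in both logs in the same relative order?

4

Match add-tests (alice #2, bob #3) → rm-legacy (alice #4, bob #4) → lint (alice #5, bob #10) → add-tests (alice #6, bob #11) — 4 commits in the same relative order in both, and the DP table's final entry dp[8][11] is also 4, so no common subsequence is longer.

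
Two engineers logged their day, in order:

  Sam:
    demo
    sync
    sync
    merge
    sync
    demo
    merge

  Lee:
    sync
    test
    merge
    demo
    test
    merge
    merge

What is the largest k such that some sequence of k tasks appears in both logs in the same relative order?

4

Match sync at Sam[2]=Lee[1]; then merge at Sam[4]=Lee[3]; then demo at Sam[6]=Lee[4]; then merge at Sam[7]=Lee[7] — 4 tasks in the same relative order in both. The LCS DP gives dp[7][7] = 4, so this is optimal.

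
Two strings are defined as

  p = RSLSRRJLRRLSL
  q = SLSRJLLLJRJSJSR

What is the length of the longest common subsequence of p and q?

Taking S at p[2]=q[1]; then L at p[3]=q[2]; then S at p[4]=q[3]; then R at p[6]=q[4]; then J at p[7]=q[5]; then L at p[8]=q[8]; then R at p[9]=q[10]; then R at p[10]=q[15] gives a common subsequence of length 8. The LCS DP gives dp[13][15] = 8, so this is optimal.

8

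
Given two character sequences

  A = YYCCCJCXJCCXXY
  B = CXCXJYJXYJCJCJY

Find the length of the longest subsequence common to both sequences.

8

Taking C [3,1]; then C [4,3]; then J [6,7]; then X [8,8]; then J [9,10]; then C [10,11]; then C [11,13]; then Y [14,15] gives a common subsequence of length 8, and the DP table's final entry dp[14][15] is also 8, so no common subsequence is longer.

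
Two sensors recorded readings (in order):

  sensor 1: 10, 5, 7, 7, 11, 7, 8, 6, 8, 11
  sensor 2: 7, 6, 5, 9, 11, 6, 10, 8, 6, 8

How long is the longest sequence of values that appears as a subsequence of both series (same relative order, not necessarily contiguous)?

5

Taking 5 [2,3], then 11 [5,5], then 8 [7,8], then 6 [8,9], then 8 [9,10] gives a common subsequence of length 5. The LCS DP gives dp[10][10] = 5, so this is optimal.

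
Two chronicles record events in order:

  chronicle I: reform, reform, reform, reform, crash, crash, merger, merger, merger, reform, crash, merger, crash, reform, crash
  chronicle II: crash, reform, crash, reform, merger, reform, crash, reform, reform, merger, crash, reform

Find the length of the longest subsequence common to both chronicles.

8

Taking reform (chronicle I #1, chronicle II #2); then reform (chronicle I #2, chronicle II #4); then reform (chronicle I #3, chronicle II #6); then reform (chronicle I #4, chronicle II #8); then reform (chronicle I #10, chronicle II #9); then merger (chronicle I #12, chronicle II #10); then crash (chronicle I #13, chronicle II #11); then reform (chronicle I #14, chronicle II #12) gives a common subsequence of length 8. The LCS DP gives dp[15][12] = 8, so this is optimal.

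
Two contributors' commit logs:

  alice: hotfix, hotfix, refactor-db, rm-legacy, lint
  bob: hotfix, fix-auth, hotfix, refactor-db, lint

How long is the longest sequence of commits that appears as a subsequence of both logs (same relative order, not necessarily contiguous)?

Pick hotfix [1,1]; then hotfix [2,3]; then refactor-db [3,4]; then lint [5,5]; all 4 commits appear in both, in order. Since dp[5][5] = 4, nothing longer is possible.

4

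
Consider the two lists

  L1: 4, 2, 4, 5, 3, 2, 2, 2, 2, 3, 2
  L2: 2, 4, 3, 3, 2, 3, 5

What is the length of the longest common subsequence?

One common subsequence of length 5: 2 [2,1]; then 4 [3,2]; then 3 [5,4]; then 2 [9,5]; then 3 [10,6]. Since dp[11][7] = 5, nothing longer is possible.

5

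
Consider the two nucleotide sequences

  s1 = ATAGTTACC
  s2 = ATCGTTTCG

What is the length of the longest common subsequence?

Taking A [1,1]; then T [2,2]; then G [4,4]; then T [5,6]; then T [6,7]; then C [8,8] gives a common subsequence of length 6, and the DP table's final entry dp[9][9] is also 6, so no common subsequence is longer.

6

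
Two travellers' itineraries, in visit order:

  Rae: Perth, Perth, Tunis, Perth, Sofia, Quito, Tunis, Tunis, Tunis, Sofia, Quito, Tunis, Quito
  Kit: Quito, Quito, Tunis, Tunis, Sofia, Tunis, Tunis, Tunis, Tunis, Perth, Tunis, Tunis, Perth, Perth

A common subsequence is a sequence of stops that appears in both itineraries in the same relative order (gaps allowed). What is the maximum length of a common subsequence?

6

One common subsequence of length 6: Tunis (Rae #3, Kit #4), Sofia (Rae #5, Kit #5), Tunis (Rae #7, Kit #8), Tunis (Rae #8, Kit #9), Tunis (Rae #9, Kit #11), Tunis (Rae #12, Kit #12), and the DP table's final entry dp[13][14] is also 6, so no common subsequence is longer.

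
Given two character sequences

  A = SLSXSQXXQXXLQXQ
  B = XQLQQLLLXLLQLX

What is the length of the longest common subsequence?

7

One common subsequence of length 7: L at A[2]=B[3], Q at A[6]=B[4], Q at A[9]=B[5], X at A[10]=B[9], L at A[12]=B[11], Q at A[13]=B[12], X at A[14]=B[14]. dp[15][14] = 7 confirms this is the maximum.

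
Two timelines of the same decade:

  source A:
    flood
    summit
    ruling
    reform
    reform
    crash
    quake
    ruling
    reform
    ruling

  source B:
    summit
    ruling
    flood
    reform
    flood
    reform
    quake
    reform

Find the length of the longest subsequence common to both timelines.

Match summit (source A #2, source B #1) → ruling (source A #3, source B #2) → reform (source A #4, source B #4) → reform (source A #5, source B #6) → quake (source A #7, source B #7) → reform (source A #9, source B #8) — 6 events in the same relative order in both. dp[10][8] = 6 confirms this is the maximum.

6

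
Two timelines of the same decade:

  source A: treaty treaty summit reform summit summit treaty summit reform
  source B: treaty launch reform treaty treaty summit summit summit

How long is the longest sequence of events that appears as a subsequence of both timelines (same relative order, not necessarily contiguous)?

5

Taking treaty at source A[1]=source B[4], treaty at source A[2]=source B[5], summit at source A[5]=source B[6], summit at source A[6]=source B[7], summit at source A[8]=source B[8] gives a common subsequence of length 5. Since dp[9][8] = 5, nothing longer is possible.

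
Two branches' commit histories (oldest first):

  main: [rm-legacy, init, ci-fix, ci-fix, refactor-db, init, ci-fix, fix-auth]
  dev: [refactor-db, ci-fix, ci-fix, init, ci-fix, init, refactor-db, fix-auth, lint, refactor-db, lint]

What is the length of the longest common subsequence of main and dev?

Pick ci-fix at main[3]=dev[2]; then ci-fix at main[4]=dev[3]; then init at main[6]=dev[4]; then ci-fix at main[7]=dev[5]; then fix-auth at main[8]=dev[8]; all 5 commits appear in both, in order. The LCS DP gives dp[8][11] = 5, so this is optimal.

5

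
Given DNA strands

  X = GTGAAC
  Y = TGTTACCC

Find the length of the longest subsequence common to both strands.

4

Taking G [1,2]; then T [2,4]; then A [4,5]; then C [6,8] gives a common subsequence of length 4. The LCS DP gives dp[6][8] = 4, so this is optimal.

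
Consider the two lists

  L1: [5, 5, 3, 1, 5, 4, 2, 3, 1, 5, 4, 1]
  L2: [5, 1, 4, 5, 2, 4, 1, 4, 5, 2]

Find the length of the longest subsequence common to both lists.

One common subsequence of length 6: 5 (L1 #2, L2 #1), 1 (L1 #4, L2 #2), 5 (L1 #5, L2 #4), 4 (L1 #6, L2 #6), 1 (L1 #9, L2 #7), 5 (L1 #10, L2 #9). The LCS DP gives dp[12][10] = 6, so this is optimal.

6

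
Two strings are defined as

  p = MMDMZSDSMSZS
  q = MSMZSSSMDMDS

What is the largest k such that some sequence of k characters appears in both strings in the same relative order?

7

Let dp[i][j] be the LCS length of the first i characters of p and the first j characters of q. dp[i][j] = dp[i-1][j-1]+1 when the i-th and j-th characters match, else max(dp[i-1][j], dp[i][j-1]).
    ·  M  S  M  Z  S  S  S  M  D  M  D  S
 ·  0  0  0  0  0  0  0  0  0  0  0  0  0
 M  0  1  1  1  1  1  1  1  1  1  1  1  1
 M  0  1  1  2  2  2  2  2  2  2  2  2  2
 D  0  1  1  2  2  2  2  2  2  3  3  3  3
 M  0  1  1  2  2  2  2  2  3  3  4  4  4
 Z  0  1  1  2  3  3  3  3  3  3  4  4  4
 S  0  1  2  2  3  4  4  4  4  4  4  4  5
 D  0  1  2  2  3  4  4  4  4  5  5  5  5
 S  0  1  2  2  3  4  5  5  5  5  5  5  6
 M  0  1  2  3  3  4  5  5  6  6  6  6  6
 S  0  1  2  3  3  4  5  6  6  6  6  6  7
 Z  0  1  2  3  4  4  5  6  6  6  6  6  7
 S  0  1  2  3  4  5  5  6  6  6  6  6  7
dp[12][12] = 7. One LCS (by backtracking along matches): MMZSDMS.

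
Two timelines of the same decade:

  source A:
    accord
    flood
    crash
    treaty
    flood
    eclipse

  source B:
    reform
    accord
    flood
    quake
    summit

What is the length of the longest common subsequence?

2

Taking accord at source A[1]=source B[2] → flood at source A[2]=source B[3] gives a common subsequence of length 2. Since dp[6][5] = 2, nothing longer is possible.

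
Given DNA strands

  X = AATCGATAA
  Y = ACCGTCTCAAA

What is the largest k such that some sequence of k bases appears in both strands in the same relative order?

Let dp[i][j] be the LCS length of the first i bases of X and the first j bases of Y. dp[i][j] = dp[i-1][j-1]+1 when the i-th and j-th bases match, else max(dp[i-1][j], dp[i][j-1]).
    ·  A  C  C  G  T  C  T  C  A  A  A
 ·  0  0  0  0  0  0  0  0  0  0  0  0
 A  0  1  1  1  1  1  1  1  1  1  1  1
 A  0  1  1  1  1  1  1  1  1  2  2  2
 T  0  1  1  1  1  2  2  2  2  2  2  2
 C  0  1  2  2  2  2  3  3  3  3  3  3
 G  0  1  2  2  3  3  3  3  3  3  3  3
 A  0  1  2  2  3  3  3  3  3  4  4  4
 T  0  1  2  2  3  4  4  4  4  4  4  4
 A  0  1  2  2  3  4  4  4  4  5  5  5
 A  0  1  2  2  3  4  4  4  4  5  6  6
dp[9][11] = 6. One LCS (by backtracking along matches): ATCAAA.

6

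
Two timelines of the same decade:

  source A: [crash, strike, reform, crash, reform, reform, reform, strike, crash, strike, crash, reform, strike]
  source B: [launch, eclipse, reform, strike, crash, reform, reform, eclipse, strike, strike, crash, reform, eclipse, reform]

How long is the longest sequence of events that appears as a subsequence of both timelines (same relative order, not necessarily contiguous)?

8

One common subsequence of length 8: strike at source A[2]=source B[4]; then crash at source A[4]=source B[5]; then reform at source A[5]=source B[6]; then reform at source A[6]=source B[7]; then strike at source A[8]=source B[9]; then strike at source A[10]=source B[10]; then crash at source A[11]=source B[11]; then reform at source A[12]=source B[14]. dp[13][14] = 8 confirms this is the maximum.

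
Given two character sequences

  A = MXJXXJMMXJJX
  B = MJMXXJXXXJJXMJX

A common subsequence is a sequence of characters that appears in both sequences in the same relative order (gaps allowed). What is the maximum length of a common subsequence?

9

Match M (A #1, B #3), then X (A #2, B #5), then J (A #3, B #6), then X (A #4, B #8), then X (A #5, B #9), then J (A #6, B #11), then M (A #8, B #13), then J (A #11, B #14), then X (A #12, B #15) — 9 characters in the same relative order in both. The LCS DP gives dp[12][15] = 9, so this is optimal.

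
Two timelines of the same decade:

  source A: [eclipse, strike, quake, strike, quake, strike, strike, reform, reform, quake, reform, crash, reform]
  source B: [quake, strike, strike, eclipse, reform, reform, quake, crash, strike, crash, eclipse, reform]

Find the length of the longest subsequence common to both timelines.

Taking quake [3,1] → strike [4,2] → strike [6,3] → reform [8,5] → reform [9,6] → quake [10,7] → crash [12,10] → reform [13,12] gives a common subsequence of length 8. dp[13][12] = 8 confirms this is the maximum.

8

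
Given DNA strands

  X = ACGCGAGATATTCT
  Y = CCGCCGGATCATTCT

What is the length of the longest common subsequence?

12

Pick C at X[2]=Y[2]; then G at X[3]=Y[3]; then C at X[4]=Y[5]; then G at X[5]=Y[6]; then G at X[7]=Y[7]; then A at X[8]=Y[8]; then T at X[9]=Y[9]; then A at X[10]=Y[11]; then T at X[11]=Y[12]; then T at X[12]=Y[13]; then C at X[13]=Y[14]; then T at X[14]=Y[15]; all 12 bases appear in both, in order, and the DP table's final entry dp[14][15] is also 12, so no common subsequence is longer.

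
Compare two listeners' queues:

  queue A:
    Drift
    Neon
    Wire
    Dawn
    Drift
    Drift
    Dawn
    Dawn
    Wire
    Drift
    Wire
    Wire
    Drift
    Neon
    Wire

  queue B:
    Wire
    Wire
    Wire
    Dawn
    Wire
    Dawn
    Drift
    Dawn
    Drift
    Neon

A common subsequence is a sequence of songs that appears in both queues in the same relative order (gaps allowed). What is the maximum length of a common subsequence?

6

Taking Wire [3,5] → Dawn [4,6] → Drift [6,7] → Dawn [8,8] → Drift [13,9] → Neon [14,10] gives a common subsequence of length 6. The LCS DP gives dp[15][10] = 6, so this is optimal.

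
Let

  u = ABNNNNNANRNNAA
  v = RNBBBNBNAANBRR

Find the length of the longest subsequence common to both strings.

Pick B [2,5], then N [3,6], then N [4,8], then A [8,10], then N [9,11], then R [10,14]; all 6 characters appear in both, in order, and the DP table's final entry dp[14][14] is also 6, so no common subsequence is longer.

6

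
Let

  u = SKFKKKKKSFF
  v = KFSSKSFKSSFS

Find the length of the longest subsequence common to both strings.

6

Let dp[i][j] be the LCS length of the first i characters of u and the first j characters of v. dp[i][j] = dp[i-1][j-1]+1 when the i-th and j-th characters match, else max(dp[i-1][j], dp[i][j-1]).
    ·  K  F  S  S  K  S  F  K  S  S  F  S
 ·  0  0  0  0  0  0  0  0  0  0  0  0  0
 S  0  0  0  1  1  1  1  1  1  1  1  1  1
 K  0  1  1  1  1  2  2  2  2  2  2  2  2
 F  0  1  2  2  2  2  2  3  3  3  3  3  3
 K  0  1  2  2  2  3  3  3  4  4  4  4  4
 K  0  1  2  2  2  3  3  3  4  4  4  4  4
 K  0  1  2  2  2  3  3  3  4  4  4  4  4
 K  0  1  2  2  2  3  3  3  4  4  4  4  4
 K  0  1  2  2  2  3  3  3  4  4  4  4  4
 S  0  1  2  3  3  3  4  4  4  5  5  5  5
 F  0  1  2  3  3  3  4  5  5  5  5  6  6
 F  0  1  2  3  3  3  4  5  5  5  5  6  6
dp[11][12] = 6. One LCS (by backtracking along matches): SKFKSF.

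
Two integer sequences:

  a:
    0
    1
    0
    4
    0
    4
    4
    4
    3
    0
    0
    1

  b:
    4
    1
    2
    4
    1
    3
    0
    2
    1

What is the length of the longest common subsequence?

5

Let dp[i][j] be the LCS length of the first i values of a and the first j values of b. dp[i][j] = dp[i-1][j-1]+1 when the i-th and j-th values match, else max(dp[i-1][j], dp[i][j-1]).
    ·  4  1  2  4  1  3  0  2  1
 ·  0  0  0  0  0  0  0  0  0  0
 0  0  0  0  0  0  0  0  1  1  1
 1  0  0  1  1  1  1  1  1  1  2
 0  0  0  1  1  1  1  1  2  2  2
 4  0  1  1  1  2  2  2  2  2  2
 0  0  1  1  1  2  2  2  3  3  3
 4  0  1  1  1  2  2  2  3  3  3
 4  0  1  1  1  2  2  2  3  3  3
 4  0  1  1  1  2  2  2  3  3  3
 3  0  1  1  1  2  2  3  3  3  3
 0  0  1  1  1  2  2  3  4  4  4
 0  0  1  1  1  2  2  3  4  4  4
 1  0  1  2  2  2  3  3  4  4  5
dp[12][9] = 5. One LCS (by backtracking along matches): 1, 4, 3, 0, 1.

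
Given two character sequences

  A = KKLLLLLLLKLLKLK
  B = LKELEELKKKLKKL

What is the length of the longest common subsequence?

7

Match K at A[1]=B[2] → L at A[3]=B[4] → L at A[4]=B[7] → L at A[9]=B[11] → K at A[10]=B[12] → K at A[13]=B[13] → L at A[14]=B[14] — 7 characters in the same relative order in both. The LCS DP gives dp[15][14] = 7, so this is optimal.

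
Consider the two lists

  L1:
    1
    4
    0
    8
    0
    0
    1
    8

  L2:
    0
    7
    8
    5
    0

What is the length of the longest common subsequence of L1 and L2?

3

One common subsequence of length 3: 0 [3,1], then 8 [4,3], then 0 [6,5]. The LCS DP gives dp[8][5] = 3, so this is optimal.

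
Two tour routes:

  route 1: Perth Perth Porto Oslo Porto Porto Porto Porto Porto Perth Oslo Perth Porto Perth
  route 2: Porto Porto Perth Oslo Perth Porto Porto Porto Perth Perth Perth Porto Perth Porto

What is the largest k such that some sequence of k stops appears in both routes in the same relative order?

Taking Perth at route 1[1]=route 2[3], then Perth at route 1[2]=route 2[5], then Porto at route 1[3]=route 2[6], then Porto at route 1[5]=route 2[7], then Porto at route 1[6]=route 2[8], then Perth at route 1[10]=route 2[10], then Perth at route 1[12]=route 2[11], then Porto at route 1[13]=route 2[12], then Perth at route 1[14]=route 2[13] gives a common subsequence of length 9. Since dp[14][14] = 9, nothing longer is possible.

9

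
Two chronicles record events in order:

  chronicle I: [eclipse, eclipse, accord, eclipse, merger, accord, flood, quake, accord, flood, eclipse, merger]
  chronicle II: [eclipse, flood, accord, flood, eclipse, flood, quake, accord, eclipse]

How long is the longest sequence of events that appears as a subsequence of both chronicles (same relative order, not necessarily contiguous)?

7

Match eclipse [1,1], accord [3,3], eclipse [4,5], flood [7,6], quake [8,7], accord [9,8], eclipse [11,9] — 7 events in the same relative order in both. dp[12][9] = 7 confirms this is the maximum.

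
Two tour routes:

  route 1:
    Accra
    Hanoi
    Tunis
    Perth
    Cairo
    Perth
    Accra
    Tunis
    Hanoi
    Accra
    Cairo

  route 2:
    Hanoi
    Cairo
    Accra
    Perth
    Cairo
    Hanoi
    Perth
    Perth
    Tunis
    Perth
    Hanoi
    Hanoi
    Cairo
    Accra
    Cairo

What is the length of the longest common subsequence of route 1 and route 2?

8

Taking Accra at route 1[1]=route 2[3]; then Hanoi at route 1[2]=route 2[6]; then Perth at route 1[4]=route 2[7]; then Perth at route 1[6]=route 2[8]; then Tunis at route 1[8]=route 2[9]; then Hanoi at route 1[9]=route 2[12]; then Accra at route 1[10]=route 2[14]; then Cairo at route 1[11]=route 2[15] gives a common subsequence of length 8. Since dp[11][15] = 8, nothing longer is possible.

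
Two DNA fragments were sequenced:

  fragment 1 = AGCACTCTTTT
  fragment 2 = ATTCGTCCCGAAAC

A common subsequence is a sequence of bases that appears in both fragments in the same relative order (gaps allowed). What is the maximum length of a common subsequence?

Match A [1,1], then G [2,5], then C [3,9], then A [4,13], then C [7,14] — 5 bases in the same relative order in both. dp[11][14] = 5 confirms this is the maximum.

5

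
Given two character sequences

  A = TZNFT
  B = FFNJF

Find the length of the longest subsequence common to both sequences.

Pick N [3,3], F [4,5]; all 2 characters appear in both, in order. dp[5][5] = 2 confirms this is the maximum.

2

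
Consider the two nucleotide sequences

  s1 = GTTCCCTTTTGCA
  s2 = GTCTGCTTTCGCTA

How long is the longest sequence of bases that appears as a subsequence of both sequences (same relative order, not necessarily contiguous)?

10

Pick G (s1 #1, s2 #1), then T (s1 #2, s2 #2), then T (s1 #3, s2 #4), then C (s1 #6, s2 #6), then T (s1 #7, s2 #7), then T (s1 #8, s2 #8), then T (s1 #9, s2 #9), then G (s1 #11, s2 #11), then C (s1 #12, s2 #12), then A (s1 #13, s2 #14); all 10 bases appear in both, in order. dp[13][14] = 10 confirms this is the maximum.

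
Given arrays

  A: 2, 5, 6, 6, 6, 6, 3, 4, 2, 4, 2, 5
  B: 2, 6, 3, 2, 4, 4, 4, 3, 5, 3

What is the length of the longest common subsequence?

6

Pick 2 (A #1, B #1); then 6 (A #6, B #2); then 3 (A #7, B #3); then 4 (A #8, B #6); then 4 (A #10, B #7); then 5 (A #12, B #9); all 6 values appear in both, in order. Since dp[12][10] = 6, nothing longer is possible.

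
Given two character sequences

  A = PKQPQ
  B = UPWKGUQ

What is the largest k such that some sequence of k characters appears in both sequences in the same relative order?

Match P at A[1]=B[2], K at A[2]=B[4], Q at A[5]=B[7] — 3 characters in the same relative order in both. Since dp[5][7] = 3, nothing longer is possible.

3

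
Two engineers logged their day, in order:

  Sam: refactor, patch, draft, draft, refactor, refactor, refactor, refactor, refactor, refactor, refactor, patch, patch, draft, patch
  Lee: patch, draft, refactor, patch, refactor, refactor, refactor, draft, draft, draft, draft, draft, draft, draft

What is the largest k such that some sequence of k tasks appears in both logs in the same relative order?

Taking patch at Sam[2]=Lee[1] → draft at Sam[4]=Lee[2] → refactor at Sam[5]=Lee[3] → refactor at Sam[6]=Lee[5] → refactor at Sam[7]=Lee[6] → refactor at Sam[8]=Lee[7] → draft at Sam[14]=Lee[14] gives a common subsequence of length 7. The LCS DP gives dp[15][14] = 7, so this is optimal.

7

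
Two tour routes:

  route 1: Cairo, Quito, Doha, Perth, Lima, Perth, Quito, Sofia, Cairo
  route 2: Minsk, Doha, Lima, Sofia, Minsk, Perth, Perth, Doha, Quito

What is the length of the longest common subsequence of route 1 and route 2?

Match Doha at route 1[3]=route 2[2], Perth at route 1[4]=route 2[6], Perth at route 1[6]=route 2[7], Quito at route 1[7]=route 2[9] — 4 stops in the same relative order in both. Since dp[9][9] = 4, nothing longer is possible.

4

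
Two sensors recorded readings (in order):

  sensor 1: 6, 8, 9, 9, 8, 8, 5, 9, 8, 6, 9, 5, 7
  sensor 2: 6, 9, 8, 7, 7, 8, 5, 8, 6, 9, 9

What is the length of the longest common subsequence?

Pick 6 [1,1], then 9 [4,2], then 8 [5,3], then 8 [6,6], then 5 [7,7], then 8 [9,8], then 6 [10,9], then 9 [11,11]; all 8 values appear in both, in order. Since dp[13][11] = 8, nothing longer is possible.

8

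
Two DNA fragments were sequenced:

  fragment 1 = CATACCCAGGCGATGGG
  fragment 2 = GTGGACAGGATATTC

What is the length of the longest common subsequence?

Taking T (fragment 1 #3, fragment 2 #2), A (fragment 1 #4, fragment 2 #5), C (fragment 1 #7, fragment 2 #6), A (fragment 1 #8, fragment 2 #7), G (fragment 1 #9, fragment 2 #8), G (fragment 1 #10, fragment 2 #9), A (fragment 1 #13, fragment 2 #12), T (fragment 1 #14, fragment 2 #14) gives a common subsequence of length 8. The LCS DP gives dp[17][15] = 8, so this is optimal.

8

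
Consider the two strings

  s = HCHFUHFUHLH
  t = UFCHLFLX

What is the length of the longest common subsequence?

Let dp[i][j] be the LCS length of the first i characters of s and the first j characters of t. dp[i][j] = dp[i-1][j-1]+1 when the i-th and j-th characters match, else max(dp[i-1][j], dp[i][j-1]).
    ·  U  F  C  H  L  F  L  X
 ·  0  0  0  0  0  0  0  0  0
 H  0  0  0  0  1  1  1  1  1
 C  0  0  0  1  1  1  1  1  1
 H  0  0  0  1  2  2  2  2  2
 F  0  0  1  1  2  2  3  3  3
 U  0  1  1  1  2  2  3  3  3
 H  0  1  1  1  2  2  3  3  3
 F  0  1  2  2  2  2  3  3  3
 U  0  1  2  2  2  2  3  3  3
 H  0  1  2  2  3  3  3  3  3
 L  0  1  2  2  3  4  4  4  4
 H  0  1  2  2  3  4  4  4  4
dp[11][8] = 4. One LCS (by backtracking along matches): CHFL.

4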